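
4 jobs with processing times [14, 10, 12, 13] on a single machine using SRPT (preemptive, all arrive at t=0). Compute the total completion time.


Since all jobs arrive at t=0, SRPT equals SPT ordering.
SPT order: [10, 12, 13, 14]
Completion times:
  Job 1: p=10, C=10
  Job 2: p=12, C=22
  Job 3: p=13, C=35
  Job 4: p=14, C=49
Total completion time = 10 + 22 + 35 + 49 = 116

116


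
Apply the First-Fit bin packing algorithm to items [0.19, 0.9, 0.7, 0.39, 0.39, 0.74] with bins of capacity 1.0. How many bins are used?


Place items sequentially using First-Fit:
  Item 0.19 -> new Bin 1
  Item 0.9 -> new Bin 2
  Item 0.7 -> Bin 1 (now 0.89)
  Item 0.39 -> new Bin 3
  Item 0.39 -> Bin 3 (now 0.78)
  Item 0.74 -> new Bin 4
Total bins used = 4

4


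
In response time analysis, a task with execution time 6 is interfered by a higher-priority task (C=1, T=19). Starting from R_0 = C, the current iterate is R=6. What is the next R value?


R_next = C + ceil(R_prev / T_hp) * C_hp
ceil(6 / 19) = ceil(0.3158) = 1
Interference = 1 * 1 = 1
R_next = 6 + 1 = 7

7


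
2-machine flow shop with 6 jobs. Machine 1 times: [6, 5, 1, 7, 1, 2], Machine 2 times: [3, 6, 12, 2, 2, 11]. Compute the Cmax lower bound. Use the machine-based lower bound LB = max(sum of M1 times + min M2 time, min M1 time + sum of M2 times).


LB1 = sum(M1 times) + min(M2 times) = 22 + 2 = 24
LB2 = min(M1 times) + sum(M2 times) = 1 + 36 = 37
Lower bound = max(LB1, LB2) = max(24, 37) = 37

37


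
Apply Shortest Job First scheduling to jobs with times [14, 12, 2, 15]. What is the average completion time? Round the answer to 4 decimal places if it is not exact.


SJF order (ascending): [2, 12, 14, 15]
Completion times:
  Job 1: burst=2, C=2
  Job 2: burst=12, C=14
  Job 3: burst=14, C=28
  Job 4: burst=15, C=43
Average completion = 87/4 = 21.75

21.75


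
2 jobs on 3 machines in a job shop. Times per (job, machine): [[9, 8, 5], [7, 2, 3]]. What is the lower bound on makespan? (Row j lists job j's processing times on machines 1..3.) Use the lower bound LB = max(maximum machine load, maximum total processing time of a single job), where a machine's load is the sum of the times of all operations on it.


Machine loads:
  Machine 1: 9 + 7 = 16
  Machine 2: 8 + 2 = 10
  Machine 3: 5 + 3 = 8
Max machine load = 16
Job totals:
  Job 1: 22
  Job 2: 12
Max job total = 22
Lower bound = max(16, 22) = 22

22


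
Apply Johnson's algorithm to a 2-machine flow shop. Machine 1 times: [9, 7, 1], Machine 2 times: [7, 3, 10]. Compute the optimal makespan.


Apply Johnson's rule:
  Group 1 (a <= b): [(3, 1, 10)]
  Group 2 (a > b): [(1, 9, 7), (2, 7, 3)]
Optimal job order: [3, 1, 2]
Schedule:
  Job 3: M1 done at 1, M2 done at 11
  Job 1: M1 done at 10, M2 done at 18
  Job 2: M1 done at 17, M2 done at 21
Makespan = 21

21


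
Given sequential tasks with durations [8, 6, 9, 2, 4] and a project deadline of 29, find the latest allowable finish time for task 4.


LF(activity 4) = deadline - sum of successor durations
Successors: activities 5 through 5 with durations [4]
Sum of successor durations = 4
LF = 29 - 4 = 25

25


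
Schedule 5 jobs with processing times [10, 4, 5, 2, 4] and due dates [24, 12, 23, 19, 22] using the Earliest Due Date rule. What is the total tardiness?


Sort by due date (EDD order): [(4, 12), (2, 19), (4, 22), (5, 23), (10, 24)]
Compute completion times and tardiness:
  Job 1: p=4, d=12, C=4, tardiness=max(0,4-12)=0
  Job 2: p=2, d=19, C=6, tardiness=max(0,6-19)=0
  Job 3: p=4, d=22, C=10, tardiness=max(0,10-22)=0
  Job 4: p=5, d=23, C=15, tardiness=max(0,15-23)=0
  Job 5: p=10, d=24, C=25, tardiness=max(0,25-24)=1
Total tardiness = 1

1


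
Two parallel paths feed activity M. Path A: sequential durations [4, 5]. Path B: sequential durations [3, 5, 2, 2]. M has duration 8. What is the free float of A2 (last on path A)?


ES(A2) = sum of predecessors on chain A = 4
EF(A2) = ES + duration = 4 + 5 = 9
Successor of A2 is M. ES(M) = max(sum(A), sum(B)) = max(9, 12) = 12
Free float = ES(successor) - EF(current) = 12 - 9 = 3

3


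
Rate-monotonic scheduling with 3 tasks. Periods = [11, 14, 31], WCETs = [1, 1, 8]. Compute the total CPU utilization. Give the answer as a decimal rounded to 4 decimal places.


Compute individual utilizations (exact fractions):
  Task 1: C/T = 1/11 (approx. 0.0909)
  Task 2: C/T = 1/14 (approx. 0.0714)
  Task 3: C/T = 8/31 (approx. 0.2581)
Total utilization U = 1/11 + 1/14 + 8/31 = 2007/4774
Rounded to 4 decimal places: U = 0.4204
RM (Liu & Layland) bound for 3 tasks = 0.779763; compare with U = 2007/4774 (approx. 0.420402)
U <= bound, so schedulable by RM sufficient condition.

0.4204


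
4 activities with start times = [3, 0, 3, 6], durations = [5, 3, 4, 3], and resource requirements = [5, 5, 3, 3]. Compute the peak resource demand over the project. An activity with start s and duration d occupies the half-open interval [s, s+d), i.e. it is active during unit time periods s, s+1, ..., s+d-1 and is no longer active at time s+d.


Each activity i is active on [start_i, start_i + duration_i).
Compute total resource usage per time slot:
  t=0: active resources = [5], total = 5
  t=1: active resources = [5], total = 5
  t=2: active resources = [5], total = 5
  t=3: active resources = [5, 3], total = 8
  t=4: active resources = [5, 3], total = 8
  t=5: active resources = [5, 3], total = 8
  t=6: active resources = [5, 3, 3], total = 11
  t=7: active resources = [5, 3], total = 8
  t=8: active resources = [3], total = 3
Peak resource demand = 11

11


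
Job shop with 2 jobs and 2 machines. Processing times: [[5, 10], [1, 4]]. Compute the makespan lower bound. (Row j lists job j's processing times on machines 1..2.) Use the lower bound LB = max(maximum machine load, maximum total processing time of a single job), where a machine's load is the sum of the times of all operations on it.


Machine loads:
  Machine 1: 5 + 1 = 6
  Machine 2: 10 + 4 = 14
Max machine load = 14
Job totals:
  Job 1: 15
  Job 2: 5
Max job total = 15
Lower bound = max(14, 15) = 15

15


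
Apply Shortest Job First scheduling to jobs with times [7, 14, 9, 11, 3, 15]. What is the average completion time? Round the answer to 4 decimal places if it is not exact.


SJF order (ascending): [3, 7, 9, 11, 14, 15]
Completion times:
  Job 1: burst=3, C=3
  Job 2: burst=7, C=10
  Job 3: burst=9, C=19
  Job 4: burst=11, C=30
  Job 5: burst=14, C=44
  Job 6: burst=15, C=59
Average completion = 165/6 = 27.5

27.5


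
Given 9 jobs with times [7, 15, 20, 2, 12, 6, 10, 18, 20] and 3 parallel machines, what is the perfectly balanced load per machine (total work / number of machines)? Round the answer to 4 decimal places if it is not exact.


Total processing time = 7 + 15 + 20 + 2 + 12 + 6 + 10 + 18 + 20 = 110
Number of machines = 3
Ideal balanced load = 110 / 3 = 36.6667

36.6667


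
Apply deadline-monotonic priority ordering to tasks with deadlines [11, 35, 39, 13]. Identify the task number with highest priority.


Sort tasks by relative deadline (ascending):
  Task 1: deadline = 11
  Task 4: deadline = 13
  Task 2: deadline = 35
  Task 3: deadline = 39
Priority order (highest first): [1, 4, 2, 3]
Highest priority task = 1

1


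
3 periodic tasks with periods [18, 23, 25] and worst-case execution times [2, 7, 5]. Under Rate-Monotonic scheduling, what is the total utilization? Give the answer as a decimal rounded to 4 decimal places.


Compute individual utilizations (exact fractions):
  Task 1: C/T = 2/18 = 1/9 (approx. 0.1111)
  Task 2: C/T = 7/23 (approx. 0.3043)
  Task 3: C/T = 5/25 = 1/5 (approx. 0.2)
Total utilization U = 1/9 + 7/23 + 1/5 = 637/1035
Rounded to 4 decimal places: U = 0.6155
RM (Liu & Layland) bound for 3 tasks = 0.779763; compare with U = 637/1035 (approx. 0.615459)
U <= bound, so schedulable by RM sufficient condition.

0.6155


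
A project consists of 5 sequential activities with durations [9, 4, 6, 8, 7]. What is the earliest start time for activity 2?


Activity 2 starts after activities 1 through 1 complete.
Predecessor durations: [9]
ES = 9 = 9

9


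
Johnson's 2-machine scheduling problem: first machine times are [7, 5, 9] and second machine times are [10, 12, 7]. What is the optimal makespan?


Apply Johnson's rule:
  Group 1 (a <= b): [(2, 5, 12), (1, 7, 10)]
  Group 2 (a > b): [(3, 9, 7)]
Optimal job order: [2, 1, 3]
Schedule:
  Job 2: M1 done at 5, M2 done at 17
  Job 1: M1 done at 12, M2 done at 27
  Job 3: M1 done at 21, M2 done at 34
Makespan = 34

34


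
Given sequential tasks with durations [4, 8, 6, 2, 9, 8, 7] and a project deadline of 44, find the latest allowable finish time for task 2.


LF(activity 2) = deadline - sum of successor durations
Successors: activities 3 through 7 with durations [6, 2, 9, 8, 7]
Sum of successor durations = 32
LF = 44 - 32 = 12

12


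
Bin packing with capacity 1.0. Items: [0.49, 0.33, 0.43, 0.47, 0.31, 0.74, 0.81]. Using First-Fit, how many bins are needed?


Place items sequentially using First-Fit:
  Item 0.49 -> new Bin 1
  Item 0.33 -> Bin 1 (now 0.82)
  Item 0.43 -> new Bin 2
  Item 0.47 -> Bin 2 (now 0.9)
  Item 0.31 -> new Bin 3
  Item 0.74 -> new Bin 4
  Item 0.81 -> new Bin 5
Total bins used = 5

5


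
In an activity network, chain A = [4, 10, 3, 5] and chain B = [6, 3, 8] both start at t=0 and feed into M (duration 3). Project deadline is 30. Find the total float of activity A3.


Forward pass: ES(A3) = sum of predecessors on chain A = 14
EF = ES + duration = 14 + 3 = 17
Backward pass: LF(M) = deadline = 30; LS(M) = 30 - 3 = 27
LF(A3) = LS(M) - sum(successors on chain A) = 27 - 5 = 22
LS = LF - duration = 22 - 3 = 19
Total float = LS - ES = 19 - 14 = 5

5


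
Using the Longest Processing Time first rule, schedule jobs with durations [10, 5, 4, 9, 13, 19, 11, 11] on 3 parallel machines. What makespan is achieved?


Sort jobs in decreasing order (LPT): [19, 13, 11, 11, 10, 9, 5, 4]
Assign each job to the least loaded machine:
  Machine 1: jobs [19, 9], load = 28
  Machine 2: jobs [13, 10, 4], load = 27
  Machine 3: jobs [11, 11, 5], load = 27
Makespan = max load = 28

28


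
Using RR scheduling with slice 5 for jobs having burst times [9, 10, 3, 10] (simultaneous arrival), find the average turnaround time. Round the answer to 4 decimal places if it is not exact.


Time quantum = 5
Execution trace:
  J1 runs 5 units, time = 5
  J2 runs 5 units, time = 10
  J3 runs 3 units, time = 13
  J4 runs 5 units, time = 18
  J1 runs 4 units, time = 22
  J2 runs 5 units, time = 27
  J4 runs 5 units, time = 32
Finish times: [22, 27, 13, 32]
Average turnaround = 94/4 = 23.5

23.5


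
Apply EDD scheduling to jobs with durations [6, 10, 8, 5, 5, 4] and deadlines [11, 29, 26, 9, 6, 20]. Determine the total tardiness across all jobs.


Sort by due date (EDD order): [(5, 6), (5, 9), (6, 11), (4, 20), (8, 26), (10, 29)]
Compute completion times and tardiness:
  Job 1: p=5, d=6, C=5, tardiness=max(0,5-6)=0
  Job 2: p=5, d=9, C=10, tardiness=max(0,10-9)=1
  Job 3: p=6, d=11, C=16, tardiness=max(0,16-11)=5
  Job 4: p=4, d=20, C=20, tardiness=max(0,20-20)=0
  Job 5: p=8, d=26, C=28, tardiness=max(0,28-26)=2
  Job 6: p=10, d=29, C=38, tardiness=max(0,38-29)=9
Total tardiness = 17

17


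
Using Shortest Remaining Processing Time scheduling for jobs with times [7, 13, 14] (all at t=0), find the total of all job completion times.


Since all jobs arrive at t=0, SRPT equals SPT ordering.
SPT order: [7, 13, 14]
Completion times:
  Job 1: p=7, C=7
  Job 2: p=13, C=20
  Job 3: p=14, C=34
Total completion time = 7 + 20 + 34 = 61

61


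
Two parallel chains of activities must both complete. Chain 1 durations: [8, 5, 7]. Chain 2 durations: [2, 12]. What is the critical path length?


Path A total = 8 + 5 + 7 = 20
Path B total = 2 + 12 = 14
Critical path = longest path = max(20, 14) = 20

20


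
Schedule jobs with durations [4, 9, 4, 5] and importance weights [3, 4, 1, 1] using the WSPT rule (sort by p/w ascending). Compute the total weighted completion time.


Compute p/w ratios and sort ascending (WSPT): [(4, 3), (9, 4), (4, 1), (5, 1)]
Compute weighted completion times:
  Job (p=4,w=3): C=4, w*C=3*4=12
  Job (p=9,w=4): C=13, w*C=4*13=52
  Job (p=4,w=1): C=17, w*C=1*17=17
  Job (p=5,w=1): C=22, w*C=1*22=22
Total weighted completion time = 103

103


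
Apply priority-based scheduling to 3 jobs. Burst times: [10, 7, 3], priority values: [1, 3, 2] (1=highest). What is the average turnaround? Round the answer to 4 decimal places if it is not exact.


Sort by priority (ascending = highest first):
Order: [(1, 10), (2, 3), (3, 7)]
Completion times:
  Priority 1, burst=10, C=10
  Priority 2, burst=3, C=13
  Priority 3, burst=7, C=20
Average turnaround = 43/3 = 14.3333

14.3333


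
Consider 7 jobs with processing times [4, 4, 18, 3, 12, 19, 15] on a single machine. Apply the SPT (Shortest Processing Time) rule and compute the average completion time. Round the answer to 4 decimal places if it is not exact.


Sort jobs by processing time (SPT order): [3, 4, 4, 12, 15, 18, 19]
Compute completion times sequentially:
  Job 1: processing = 3, completes at 3
  Job 2: processing = 4, completes at 7
  Job 3: processing = 4, completes at 11
  Job 4: processing = 12, completes at 23
  Job 5: processing = 15, completes at 38
  Job 6: processing = 18, completes at 56
  Job 7: processing = 19, completes at 75
Sum of completion times = 213
Average completion time = 213/7 = 30.4286

30.4286


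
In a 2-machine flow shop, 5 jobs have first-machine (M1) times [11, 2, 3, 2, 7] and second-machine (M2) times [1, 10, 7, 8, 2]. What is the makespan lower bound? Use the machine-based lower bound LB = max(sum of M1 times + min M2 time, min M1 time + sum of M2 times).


LB1 = sum(M1 times) + min(M2 times) = 25 + 1 = 26
LB2 = min(M1 times) + sum(M2 times) = 2 + 28 = 30
Lower bound = max(LB1, LB2) = max(26, 30) = 30

30


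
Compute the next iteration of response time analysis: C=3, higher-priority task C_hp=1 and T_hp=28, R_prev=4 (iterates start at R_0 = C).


R_next = C + ceil(R_prev / T_hp) * C_hp
ceil(4 / 28) = ceil(0.1429) = 1
Interference = 1 * 1 = 1
R_next = 3 + 1 = 4
R_next = R_prev, so the iteration has converged (response time = 4).

4


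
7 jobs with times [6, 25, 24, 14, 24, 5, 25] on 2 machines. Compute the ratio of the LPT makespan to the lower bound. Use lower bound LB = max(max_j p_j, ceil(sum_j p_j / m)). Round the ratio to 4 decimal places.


LPT order: [25, 25, 24, 24, 14, 6, 5]
Machine loads after assignment: [63, 60]
LPT makespan = 63
Lower bound = max(max_job, ceil(total/2)) = max(25, 62) = 62
Ratio = 63 / 62 = 1.0161

1.0161


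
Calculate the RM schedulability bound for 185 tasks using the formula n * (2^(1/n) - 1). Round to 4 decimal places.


Compute 2^(1/185) = 1.0037537693
Subtract 1: 1.0037537693 - 1 = 0.0037537693
Multiply by n: 185 * 0.0037537693 = 0.6944473205
Round to 4 dp: 0.6944

0.6944


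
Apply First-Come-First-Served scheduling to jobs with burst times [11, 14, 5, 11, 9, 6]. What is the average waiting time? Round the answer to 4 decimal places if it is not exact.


FCFS order (as given): [11, 14, 5, 11, 9, 6]
Waiting times:
  Job 1: wait = 0
  Job 2: wait = 11
  Job 3: wait = 25
  Job 4: wait = 30
  Job 5: wait = 41
  Job 6: wait = 50
Sum of waiting times = 157
Average waiting time = 157/6 = 26.1667

26.1667


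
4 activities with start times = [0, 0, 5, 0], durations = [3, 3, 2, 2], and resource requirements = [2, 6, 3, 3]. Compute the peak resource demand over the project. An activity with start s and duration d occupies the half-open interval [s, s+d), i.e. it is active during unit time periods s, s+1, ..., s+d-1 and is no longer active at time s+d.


Each activity i is active on [start_i, start_i + duration_i).
Compute total resource usage per time slot:
  t=0: active resources = [2, 6, 3], total = 11
  t=1: active resources = [2, 6, 3], total = 11
  t=2: active resources = [2, 6], total = 8
  t=3: active resources = [], total = 0
  t=4: active resources = [], total = 0
  t=5: active resources = [3], total = 3
  t=6: active resources = [3], total = 3
Peak resource demand = 11

11


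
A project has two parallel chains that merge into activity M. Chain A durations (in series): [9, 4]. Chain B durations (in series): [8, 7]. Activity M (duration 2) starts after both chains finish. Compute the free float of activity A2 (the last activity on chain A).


ES(A2) = sum of predecessors on chain A = 9
EF(A2) = ES + duration = 9 + 4 = 13
Successor of A2 is M. ES(M) = max(sum(A), sum(B)) = max(13, 15) = 15
Free float = ES(successor) - EF(current) = 15 - 13 = 2

2


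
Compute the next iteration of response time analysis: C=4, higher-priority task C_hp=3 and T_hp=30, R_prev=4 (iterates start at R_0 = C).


R_next = C + ceil(R_prev / T_hp) * C_hp
ceil(4 / 30) = ceil(0.1333) = 1
Interference = 1 * 3 = 3
R_next = 4 + 3 = 7

7


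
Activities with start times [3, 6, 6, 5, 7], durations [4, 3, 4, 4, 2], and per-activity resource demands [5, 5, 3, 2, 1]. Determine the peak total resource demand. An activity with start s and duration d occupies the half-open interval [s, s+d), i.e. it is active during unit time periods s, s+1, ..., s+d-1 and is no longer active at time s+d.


Each activity i is active on [start_i, start_i + duration_i).
Compute total resource usage per time slot:
  t=0: active resources = [], total = 0
  t=1: active resources = [], total = 0
  t=2: active resources = [], total = 0
  t=3: active resources = [5], total = 5
  t=4: active resources = [5], total = 5
  t=5: active resources = [5, 2], total = 7
  t=6: active resources = [5, 5, 3, 2], total = 15
  t=7: active resources = [5, 3, 2, 1], total = 11
  t=8: active resources = [5, 3, 2, 1], total = 11
  t=9: active resources = [3], total = 3
Peak resource demand = 15

15


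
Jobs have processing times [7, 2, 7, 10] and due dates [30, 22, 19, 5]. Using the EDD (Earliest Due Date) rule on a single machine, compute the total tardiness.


Sort by due date (EDD order): [(10, 5), (7, 19), (2, 22), (7, 30)]
Compute completion times and tardiness:
  Job 1: p=10, d=5, C=10, tardiness=max(0,10-5)=5
  Job 2: p=7, d=19, C=17, tardiness=max(0,17-19)=0
  Job 3: p=2, d=22, C=19, tardiness=max(0,19-22)=0
  Job 4: p=7, d=30, C=26, tardiness=max(0,26-30)=0
Total tardiness = 5

5


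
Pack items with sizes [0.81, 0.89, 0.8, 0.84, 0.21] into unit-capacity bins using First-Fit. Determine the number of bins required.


Place items sequentially using First-Fit:
  Item 0.81 -> new Bin 1
  Item 0.89 -> new Bin 2
  Item 0.8 -> new Bin 3
  Item 0.84 -> new Bin 4
  Item 0.21 -> new Bin 5
Total bins used = 5

5


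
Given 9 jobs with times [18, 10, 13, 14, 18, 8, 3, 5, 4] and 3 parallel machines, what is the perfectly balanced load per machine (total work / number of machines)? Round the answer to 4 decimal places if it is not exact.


Total processing time = 18 + 10 + 13 + 14 + 18 + 8 + 3 + 5 + 4 = 93
Number of machines = 3
Ideal balanced load = 93 / 3 = 31.0

31.0


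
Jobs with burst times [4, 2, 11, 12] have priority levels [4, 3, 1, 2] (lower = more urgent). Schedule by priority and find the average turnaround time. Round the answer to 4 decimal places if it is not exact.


Sort by priority (ascending = highest first):
Order: [(1, 11), (2, 12), (3, 2), (4, 4)]
Completion times:
  Priority 1, burst=11, C=11
  Priority 2, burst=12, C=23
  Priority 3, burst=2, C=25
  Priority 4, burst=4, C=29
Average turnaround = 88/4 = 22.0

22.0


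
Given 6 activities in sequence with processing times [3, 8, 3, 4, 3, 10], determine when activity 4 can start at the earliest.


Activity 4 starts after activities 1 through 3 complete.
Predecessor durations: [3, 8, 3]
ES = 3 + 8 + 3 = 14

14


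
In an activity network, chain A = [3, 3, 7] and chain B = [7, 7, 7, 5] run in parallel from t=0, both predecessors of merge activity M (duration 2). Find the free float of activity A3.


ES(A3) = sum of predecessors on chain A = 6
EF(A3) = ES + duration = 6 + 7 = 13
Successor of A3 is M. ES(M) = max(sum(A), sum(B)) = max(13, 26) = 26
Free float = ES(successor) - EF(current) = 26 - 13 = 13

13


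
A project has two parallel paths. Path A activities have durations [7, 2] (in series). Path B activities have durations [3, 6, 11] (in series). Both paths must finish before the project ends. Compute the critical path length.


Path A total = 7 + 2 = 9
Path B total = 3 + 6 + 11 = 20
Critical path = longest path = max(9, 20) = 20

20


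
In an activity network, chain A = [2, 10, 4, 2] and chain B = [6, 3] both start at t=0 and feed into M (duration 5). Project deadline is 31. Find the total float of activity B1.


Forward pass: ES(B1) = sum of predecessors on chain B = 0
EF = ES + duration = 0 + 6 = 6
Backward pass: LF(M) = deadline = 31; LS(M) = 31 - 5 = 26
LF(B1) = LS(M) - sum(successors on chain B) = 26 - 3 = 23
LS = LF - duration = 23 - 6 = 17
Total float = LS - ES = 17 - 0 = 17

17


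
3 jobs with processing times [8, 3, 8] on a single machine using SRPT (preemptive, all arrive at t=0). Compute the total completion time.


Since all jobs arrive at t=0, SRPT equals SPT ordering.
SPT order: [3, 8, 8]
Completion times:
  Job 1: p=3, C=3
  Job 2: p=8, C=11
  Job 3: p=8, C=19
Total completion time = 3 + 11 + 19 = 33

33


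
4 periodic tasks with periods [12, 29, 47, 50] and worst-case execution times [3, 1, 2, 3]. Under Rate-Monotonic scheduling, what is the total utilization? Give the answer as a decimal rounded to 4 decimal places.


Compute individual utilizations (exact fractions):
  Task 1: C/T = 3/12 = 1/4 (approx. 0.25)
  Task 2: C/T = 1/29 (approx. 0.0345)
  Task 3: C/T = 2/47 (approx. 0.0426)
  Task 4: C/T = 3/50 (approx. 0.06)
Total utilization U = 1/4 + 1/29 + 2/47 + 3/50 = 52753/136300
Rounded to 4 decimal places: U = 0.3870
RM (Liu & Layland) bound for 4 tasks = 0.756828; compare with U = 52753/136300 (approx. 0.387036)
U <= bound, so schedulable by RM sufficient condition.

0.3870


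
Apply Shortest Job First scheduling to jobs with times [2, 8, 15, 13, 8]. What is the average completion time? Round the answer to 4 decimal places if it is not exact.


SJF order (ascending): [2, 8, 8, 13, 15]
Completion times:
  Job 1: burst=2, C=2
  Job 2: burst=8, C=10
  Job 3: burst=8, C=18
  Job 4: burst=13, C=31
  Job 5: burst=15, C=46
Average completion = 107/5 = 21.4

21.4


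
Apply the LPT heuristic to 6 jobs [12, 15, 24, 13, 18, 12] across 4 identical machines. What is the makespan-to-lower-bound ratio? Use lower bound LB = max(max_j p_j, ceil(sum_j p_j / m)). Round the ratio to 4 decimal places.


LPT order: [24, 18, 15, 13, 12, 12]
Machine loads after assignment: [24, 18, 27, 25]
LPT makespan = 27
Lower bound = max(max_job, ceil(total/4)) = max(24, 24) = 24
Ratio = 27 / 24 = 1.125

1.125


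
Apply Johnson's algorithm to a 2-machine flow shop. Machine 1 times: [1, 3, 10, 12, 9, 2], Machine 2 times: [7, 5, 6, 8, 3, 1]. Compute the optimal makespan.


Apply Johnson's rule:
  Group 1 (a <= b): [(1, 1, 7), (2, 3, 5)]
  Group 2 (a > b): [(4, 12, 8), (3, 10, 6), (5, 9, 3), (6, 2, 1)]
Optimal job order: [1, 2, 4, 3, 5, 6]
Schedule:
  Job 1: M1 done at 1, M2 done at 8
  Job 2: M1 done at 4, M2 done at 13
  Job 4: M1 done at 16, M2 done at 24
  Job 3: M1 done at 26, M2 done at 32
  Job 5: M1 done at 35, M2 done at 38
  Job 6: M1 done at 37, M2 done at 39
Makespan = 39

39


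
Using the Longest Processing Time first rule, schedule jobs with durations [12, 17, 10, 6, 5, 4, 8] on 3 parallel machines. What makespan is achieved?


Sort jobs in decreasing order (LPT): [17, 12, 10, 8, 6, 5, 4]
Assign each job to the least loaded machine:
  Machine 1: jobs [17, 5], load = 22
  Machine 2: jobs [12, 6, 4], load = 22
  Machine 3: jobs [10, 8], load = 18
Makespan = max load = 22

22


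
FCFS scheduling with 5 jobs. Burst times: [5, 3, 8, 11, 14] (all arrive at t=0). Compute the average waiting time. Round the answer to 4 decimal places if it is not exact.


FCFS order (as given): [5, 3, 8, 11, 14]
Waiting times:
  Job 1: wait = 0
  Job 2: wait = 5
  Job 3: wait = 8
  Job 4: wait = 16
  Job 5: wait = 27
Sum of waiting times = 56
Average waiting time = 56/5 = 11.2

11.2


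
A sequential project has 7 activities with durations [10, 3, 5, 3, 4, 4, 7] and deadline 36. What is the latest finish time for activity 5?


LF(activity 5) = deadline - sum of successor durations
Successors: activities 6 through 7 with durations [4, 7]
Sum of successor durations = 11
LF = 36 - 11 = 25

25


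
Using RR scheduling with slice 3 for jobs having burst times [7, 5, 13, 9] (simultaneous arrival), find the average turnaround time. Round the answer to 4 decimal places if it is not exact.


Time quantum = 3
Execution trace:
  J1 runs 3 units, time = 3
  J2 runs 3 units, time = 6
  J3 runs 3 units, time = 9
  J4 runs 3 units, time = 12
  J1 runs 3 units, time = 15
  J2 runs 2 units, time = 17
  J3 runs 3 units, time = 20
  J4 runs 3 units, time = 23
  J1 runs 1 units, time = 24
  J3 runs 3 units, time = 27
  J4 runs 3 units, time = 30
  J3 runs 3 units, time = 33
  J3 runs 1 units, time = 34
Finish times: [24, 17, 34, 30]
Average turnaround = 105/4 = 26.25

26.25


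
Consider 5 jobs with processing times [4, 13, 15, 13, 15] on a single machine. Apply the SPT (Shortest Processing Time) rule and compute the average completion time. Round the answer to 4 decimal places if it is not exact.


Sort jobs by processing time (SPT order): [4, 13, 13, 15, 15]
Compute completion times sequentially:
  Job 1: processing = 4, completes at 4
  Job 2: processing = 13, completes at 17
  Job 3: processing = 13, completes at 30
  Job 4: processing = 15, completes at 45
  Job 5: processing = 15, completes at 60
Sum of completion times = 156
Average completion time = 156/5 = 31.2

31.2


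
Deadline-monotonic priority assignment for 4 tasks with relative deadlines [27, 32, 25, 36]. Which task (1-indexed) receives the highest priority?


Sort tasks by relative deadline (ascending):
  Task 3: deadline = 25
  Task 1: deadline = 27
  Task 2: deadline = 32
  Task 4: deadline = 36
Priority order (highest first): [3, 1, 2, 4]
Highest priority task = 3

3


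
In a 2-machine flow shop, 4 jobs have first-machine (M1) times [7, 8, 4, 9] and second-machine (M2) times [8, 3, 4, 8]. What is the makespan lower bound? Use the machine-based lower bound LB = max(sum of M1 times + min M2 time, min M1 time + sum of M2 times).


LB1 = sum(M1 times) + min(M2 times) = 28 + 3 = 31
LB2 = min(M1 times) + sum(M2 times) = 4 + 23 = 27
Lower bound = max(LB1, LB2) = max(31, 27) = 31

31


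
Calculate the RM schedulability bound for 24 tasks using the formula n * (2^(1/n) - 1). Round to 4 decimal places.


Compute 2^(1/24) = 1.0293022366
Subtract 1: 1.0293022366 - 1 = 0.0293022366
Multiply by n: 24 * 0.0293022366 = 0.7032536784
Round to 4 dp: 0.7033

0.7033


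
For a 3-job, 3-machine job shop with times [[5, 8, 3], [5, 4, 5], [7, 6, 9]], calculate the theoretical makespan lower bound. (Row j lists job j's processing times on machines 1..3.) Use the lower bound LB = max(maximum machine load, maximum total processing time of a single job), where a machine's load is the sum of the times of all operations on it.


Machine loads:
  Machine 1: 5 + 5 + 7 = 17
  Machine 2: 8 + 4 + 6 = 18
  Machine 3: 3 + 5 + 9 = 17
Max machine load = 18
Job totals:
  Job 1: 16
  Job 2: 14
  Job 3: 22
Max job total = 22
Lower bound = max(18, 22) = 22

22


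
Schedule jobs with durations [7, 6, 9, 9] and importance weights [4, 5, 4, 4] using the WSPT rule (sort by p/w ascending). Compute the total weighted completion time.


Compute p/w ratios and sort ascending (WSPT): [(6, 5), (7, 4), (9, 4), (9, 4)]
Compute weighted completion times:
  Job (p=6,w=5): C=6, w*C=5*6=30
  Job (p=7,w=4): C=13, w*C=4*13=52
  Job (p=9,w=4): C=22, w*C=4*22=88
  Job (p=9,w=4): C=31, w*C=4*31=124
Total weighted completion time = 294

294


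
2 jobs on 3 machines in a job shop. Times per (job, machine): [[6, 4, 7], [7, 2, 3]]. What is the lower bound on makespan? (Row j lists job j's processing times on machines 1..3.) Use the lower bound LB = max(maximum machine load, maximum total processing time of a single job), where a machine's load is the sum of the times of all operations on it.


Machine loads:
  Machine 1: 6 + 7 = 13
  Machine 2: 4 + 2 = 6
  Machine 3: 7 + 3 = 10
Max machine load = 13
Job totals:
  Job 1: 17
  Job 2: 12
Max job total = 17
Lower bound = max(13, 17) = 17

17


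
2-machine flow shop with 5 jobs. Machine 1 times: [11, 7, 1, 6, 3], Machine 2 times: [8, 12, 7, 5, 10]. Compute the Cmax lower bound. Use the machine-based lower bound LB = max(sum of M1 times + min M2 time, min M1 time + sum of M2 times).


LB1 = sum(M1 times) + min(M2 times) = 28 + 5 = 33
LB2 = min(M1 times) + sum(M2 times) = 1 + 42 = 43
Lower bound = max(LB1, LB2) = max(33, 43) = 43

43


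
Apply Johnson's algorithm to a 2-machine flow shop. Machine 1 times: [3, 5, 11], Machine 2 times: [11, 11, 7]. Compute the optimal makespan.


Apply Johnson's rule:
  Group 1 (a <= b): [(1, 3, 11), (2, 5, 11)]
  Group 2 (a > b): [(3, 11, 7)]
Optimal job order: [1, 2, 3]
Schedule:
  Job 1: M1 done at 3, M2 done at 14
  Job 2: M1 done at 8, M2 done at 25
  Job 3: M1 done at 19, M2 done at 32
Makespan = 32

32


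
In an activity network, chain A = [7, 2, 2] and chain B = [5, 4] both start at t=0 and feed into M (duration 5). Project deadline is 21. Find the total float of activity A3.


Forward pass: ES(A3) = sum of predecessors on chain A = 9
EF = ES + duration = 9 + 2 = 11
Backward pass: LF(M) = deadline = 21; LS(M) = 21 - 5 = 16
LF(A3) = LS(M) - sum(successors on chain A) = 16 - 0 = 16
LS = LF - duration = 16 - 2 = 14
Total float = LS - ES = 14 - 9 = 5

5


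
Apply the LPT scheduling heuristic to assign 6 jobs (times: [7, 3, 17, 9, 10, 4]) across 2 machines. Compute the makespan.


Sort jobs in decreasing order (LPT): [17, 10, 9, 7, 4, 3]
Assign each job to the least loaded machine:
  Machine 1: jobs [17, 7], load = 24
  Machine 2: jobs [10, 9, 4, 3], load = 26
Makespan = max load = 26

26


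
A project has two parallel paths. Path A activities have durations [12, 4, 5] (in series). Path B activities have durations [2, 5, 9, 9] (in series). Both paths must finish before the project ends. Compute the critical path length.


Path A total = 12 + 4 + 5 = 21
Path B total = 2 + 5 + 9 + 9 = 25
Critical path = longest path = max(21, 25) = 25

25


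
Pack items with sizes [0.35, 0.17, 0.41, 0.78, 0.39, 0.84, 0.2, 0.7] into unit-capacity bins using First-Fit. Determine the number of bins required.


Place items sequentially using First-Fit:
  Item 0.35 -> new Bin 1
  Item 0.17 -> Bin 1 (now 0.52)
  Item 0.41 -> Bin 1 (now 0.93)
  Item 0.78 -> new Bin 2
  Item 0.39 -> new Bin 3
  Item 0.84 -> new Bin 4
  Item 0.2 -> Bin 2 (now 0.98)
  Item 0.7 -> new Bin 5
Total bins used = 5

5


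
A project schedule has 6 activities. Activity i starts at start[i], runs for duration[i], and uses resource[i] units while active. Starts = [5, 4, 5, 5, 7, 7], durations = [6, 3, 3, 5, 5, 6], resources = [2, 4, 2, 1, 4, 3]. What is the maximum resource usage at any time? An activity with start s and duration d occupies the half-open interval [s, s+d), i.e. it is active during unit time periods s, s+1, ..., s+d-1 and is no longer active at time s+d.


Each activity i is active on [start_i, start_i + duration_i).
Compute total resource usage per time slot:
  t=0: active resources = [], total = 0
  t=1: active resources = [], total = 0
  t=2: active resources = [], total = 0
  t=3: active resources = [], total = 0
  t=4: active resources = [4], total = 4
  t=5: active resources = [2, 4, 2, 1], total = 9
  t=6: active resources = [2, 4, 2, 1], total = 9
  t=7: active resources = [2, 2, 1, 4, 3], total = 12
  t=8: active resources = [2, 1, 4, 3], total = 10
  t=9: active resources = [2, 1, 4, 3], total = 10
  t=10: active resources = [2, 4, 3], total = 9
  t=11: active resources = [4, 3], total = 7
  t=12: active resources = [3], total = 3
Peak resource demand = 12

12


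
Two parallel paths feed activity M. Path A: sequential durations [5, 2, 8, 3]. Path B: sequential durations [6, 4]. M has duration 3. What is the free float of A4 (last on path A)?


ES(A4) = sum of predecessors on chain A = 15
EF(A4) = ES + duration = 15 + 3 = 18
Successor of A4 is M. ES(M) = max(sum(A), sum(B)) = max(18, 10) = 18
Free float = ES(successor) - EF(current) = 18 - 18 = 0

0


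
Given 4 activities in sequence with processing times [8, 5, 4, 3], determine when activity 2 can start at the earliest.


Activity 2 starts after activities 1 through 1 complete.
Predecessor durations: [8]
ES = 8 = 8

8


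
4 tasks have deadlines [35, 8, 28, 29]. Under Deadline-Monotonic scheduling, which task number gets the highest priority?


Sort tasks by relative deadline (ascending):
  Task 2: deadline = 8
  Task 3: deadline = 28
  Task 4: deadline = 29
  Task 1: deadline = 35
Priority order (highest first): [2, 3, 4, 1]
Highest priority task = 2

2


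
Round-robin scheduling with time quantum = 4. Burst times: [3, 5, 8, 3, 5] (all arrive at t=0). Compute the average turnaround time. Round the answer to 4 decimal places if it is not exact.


Time quantum = 4
Execution trace:
  J1 runs 3 units, time = 3
  J2 runs 4 units, time = 7
  J3 runs 4 units, time = 11
  J4 runs 3 units, time = 14
  J5 runs 4 units, time = 18
  J2 runs 1 units, time = 19
  J3 runs 4 units, time = 23
  J5 runs 1 units, time = 24
Finish times: [3, 19, 23, 14, 24]
Average turnaround = 83/5 = 16.6

16.6


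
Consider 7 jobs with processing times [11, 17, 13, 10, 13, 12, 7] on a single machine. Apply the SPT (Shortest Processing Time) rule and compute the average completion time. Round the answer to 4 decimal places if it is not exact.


Sort jobs by processing time (SPT order): [7, 10, 11, 12, 13, 13, 17]
Compute completion times sequentially:
  Job 1: processing = 7, completes at 7
  Job 2: processing = 10, completes at 17
  Job 3: processing = 11, completes at 28
  Job 4: processing = 12, completes at 40
  Job 5: processing = 13, completes at 53
  Job 6: processing = 13, completes at 66
  Job 7: processing = 17, completes at 83
Sum of completion times = 294
Average completion time = 294/7 = 42.0

42.0


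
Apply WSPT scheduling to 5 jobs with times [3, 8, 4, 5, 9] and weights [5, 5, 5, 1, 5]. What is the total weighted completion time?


Compute p/w ratios and sort ascending (WSPT): [(3, 5), (4, 5), (8, 5), (9, 5), (5, 1)]
Compute weighted completion times:
  Job (p=3,w=5): C=3, w*C=5*3=15
  Job (p=4,w=5): C=7, w*C=5*7=35
  Job (p=8,w=5): C=15, w*C=5*15=75
  Job (p=9,w=5): C=24, w*C=5*24=120
  Job (p=5,w=1): C=29, w*C=1*29=29
Total weighted completion time = 274

274


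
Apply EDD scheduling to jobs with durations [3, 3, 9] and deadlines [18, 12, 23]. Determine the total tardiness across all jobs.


Sort by due date (EDD order): [(3, 12), (3, 18), (9, 23)]
Compute completion times and tardiness:
  Job 1: p=3, d=12, C=3, tardiness=max(0,3-12)=0
  Job 2: p=3, d=18, C=6, tardiness=max(0,6-18)=0
  Job 3: p=9, d=23, C=15, tardiness=max(0,15-23)=0
Total tardiness = 0

0


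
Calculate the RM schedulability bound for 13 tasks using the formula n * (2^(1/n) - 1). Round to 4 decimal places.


Compute 2^(1/13) = 1.0547660765
Subtract 1: 1.0547660765 - 1 = 0.0547660765
Multiply by n: 13 * 0.0547660765 = 0.7119589945
Round to 4 dp: 0.7120

0.7120


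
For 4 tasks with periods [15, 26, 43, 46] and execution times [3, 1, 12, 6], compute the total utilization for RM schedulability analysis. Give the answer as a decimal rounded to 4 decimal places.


Compute individual utilizations (exact fractions):
  Task 1: C/T = 3/15 = 1/5 (approx. 0.2)
  Task 2: C/T = 1/26 (approx. 0.0385)
  Task 3: C/T = 12/43 (approx. 0.2791)
  Task 4: C/T = 6/46 = 3/23 (approx. 0.1304)
Total utilization U = 1/5 + 1/26 + 12/43 + 3/23 = 83309/128570
Rounded to 4 decimal places: U = 0.6480
RM (Liu & Layland) bound for 4 tasks = 0.756828; compare with U = 83309/128570 (approx. 0.647966)
U <= bound, so schedulable by RM sufficient condition.

0.6480


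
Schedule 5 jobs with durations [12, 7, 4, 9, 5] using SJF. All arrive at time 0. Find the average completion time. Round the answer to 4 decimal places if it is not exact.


SJF order (ascending): [4, 5, 7, 9, 12]
Completion times:
  Job 1: burst=4, C=4
  Job 2: burst=5, C=9
  Job 3: burst=7, C=16
  Job 4: burst=9, C=25
  Job 5: burst=12, C=37
Average completion = 91/5 = 18.2

18.2


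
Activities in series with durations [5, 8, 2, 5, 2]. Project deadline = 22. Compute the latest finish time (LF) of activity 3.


LF(activity 3) = deadline - sum of successor durations
Successors: activities 4 through 5 with durations [5, 2]
Sum of successor durations = 7
LF = 22 - 7 = 15

15


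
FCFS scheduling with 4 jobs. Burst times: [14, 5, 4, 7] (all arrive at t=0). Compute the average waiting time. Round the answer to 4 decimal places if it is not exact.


FCFS order (as given): [14, 5, 4, 7]
Waiting times:
  Job 1: wait = 0
  Job 2: wait = 14
  Job 3: wait = 19
  Job 4: wait = 23
Sum of waiting times = 56
Average waiting time = 56/4 = 14.0

14.0


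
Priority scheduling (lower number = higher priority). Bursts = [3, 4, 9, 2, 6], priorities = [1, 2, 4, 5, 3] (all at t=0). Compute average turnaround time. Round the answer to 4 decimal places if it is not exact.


Sort by priority (ascending = highest first):
Order: [(1, 3), (2, 4), (3, 6), (4, 9), (5, 2)]
Completion times:
  Priority 1, burst=3, C=3
  Priority 2, burst=4, C=7
  Priority 3, burst=6, C=13
  Priority 4, burst=9, C=22
  Priority 5, burst=2, C=24
Average turnaround = 69/5 = 13.8

13.8


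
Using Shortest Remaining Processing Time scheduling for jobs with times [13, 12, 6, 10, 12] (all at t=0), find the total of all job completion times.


Since all jobs arrive at t=0, SRPT equals SPT ordering.
SPT order: [6, 10, 12, 12, 13]
Completion times:
  Job 1: p=6, C=6
  Job 2: p=10, C=16
  Job 3: p=12, C=28
  Job 4: p=12, C=40
  Job 5: p=13, C=53
Total completion time = 6 + 16 + 28 + 40 + 53 = 143

143


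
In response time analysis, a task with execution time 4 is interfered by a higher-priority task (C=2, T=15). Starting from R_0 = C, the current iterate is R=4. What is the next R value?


R_next = C + ceil(R_prev / T_hp) * C_hp
ceil(4 / 15) = ceil(0.2667) = 1
Interference = 1 * 2 = 2
R_next = 4 + 2 = 6

6


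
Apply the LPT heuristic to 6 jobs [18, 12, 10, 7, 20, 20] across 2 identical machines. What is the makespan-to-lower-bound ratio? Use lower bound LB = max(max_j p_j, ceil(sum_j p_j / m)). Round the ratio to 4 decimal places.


LPT order: [20, 20, 18, 12, 10, 7]
Machine loads after assignment: [45, 42]
LPT makespan = 45
Lower bound = max(max_job, ceil(total/2)) = max(20, 44) = 44
Ratio = 45 / 44 = 1.0227

1.0227


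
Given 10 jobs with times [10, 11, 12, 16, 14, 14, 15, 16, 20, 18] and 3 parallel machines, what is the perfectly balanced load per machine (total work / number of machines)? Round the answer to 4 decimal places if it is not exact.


Total processing time = 10 + 11 + 12 + 16 + 14 + 14 + 15 + 16 + 20 + 18 = 146
Number of machines = 3
Ideal balanced load = 146 / 3 = 48.6667

48.6667


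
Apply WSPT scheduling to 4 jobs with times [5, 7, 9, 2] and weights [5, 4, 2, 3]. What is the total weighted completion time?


Compute p/w ratios and sort ascending (WSPT): [(2, 3), (5, 5), (7, 4), (9, 2)]
Compute weighted completion times:
  Job (p=2,w=3): C=2, w*C=3*2=6
  Job (p=5,w=5): C=7, w*C=5*7=35
  Job (p=7,w=4): C=14, w*C=4*14=56
  Job (p=9,w=2): C=23, w*C=2*23=46
Total weighted completion time = 143

143


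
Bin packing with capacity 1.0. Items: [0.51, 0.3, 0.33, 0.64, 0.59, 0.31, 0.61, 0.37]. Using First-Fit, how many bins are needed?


Place items sequentially using First-Fit:
  Item 0.51 -> new Bin 1
  Item 0.3 -> Bin 1 (now 0.81)
  Item 0.33 -> new Bin 2
  Item 0.64 -> Bin 2 (now 0.97)
  Item 0.59 -> new Bin 3
  Item 0.31 -> Bin 3 (now 0.9)
  Item 0.61 -> new Bin 4
  Item 0.37 -> Bin 4 (now 0.98)
Total bins used = 4

4
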